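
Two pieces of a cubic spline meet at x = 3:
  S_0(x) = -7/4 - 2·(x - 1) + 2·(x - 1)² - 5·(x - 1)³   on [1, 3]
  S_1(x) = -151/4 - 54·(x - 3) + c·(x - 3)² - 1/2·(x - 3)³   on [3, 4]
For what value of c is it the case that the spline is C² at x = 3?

-28

S_0''(x) = 4 - 30·(x - 1), so S_0''(3) = -56. On the right, S_1''(3) = 2c, so c = -28.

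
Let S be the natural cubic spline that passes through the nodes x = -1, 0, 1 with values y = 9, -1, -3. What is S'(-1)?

-12

Let m_i = S''(x_i). Step sizes h_i = 1, 1; slopes of the chords Δ_i = (y_(i+1) - y_i)/h_i = -10, -2.
  1·m_0 + 4·m_1 + 1·m_2 = 6(Δ_1 - Δ_0) = 48
Natural end conditions: m_0 = m_2 = 0.
Solving: m_0 = 0, m_1 = 12, m_2 = 0.
On [-1, 0], S'(x) = b_0 + 2c_0·(x + 1) + 3d_0·(x + 1)² with b_0 = Δ_0 - h_0(2m_0 + m_1)/6 = -12, c_0 = m_0/2 = 0, d_0 = (m_1 - m_0)/(6h_0) = 2. So S'(-1) = -12.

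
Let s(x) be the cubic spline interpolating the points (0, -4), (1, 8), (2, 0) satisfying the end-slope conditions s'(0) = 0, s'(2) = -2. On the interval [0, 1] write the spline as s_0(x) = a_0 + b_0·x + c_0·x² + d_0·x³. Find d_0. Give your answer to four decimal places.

With M_i denoting the second derivative at x_i, h_i = 1, 1, and Δ_i = (y_(i+1) − y_i)/h_i = 12, -8:
  1·M_0 + 4·M_1 + 1·M_2 = 6(Δ_1 - Δ_0) = -120
Clamped end conditions give two more equations: 2h_0·M_0 + h_0·M_1 = 6(Δ_0 - s'(0)) = 72 and h_1·M_1 + 2h_1·M_2 = 6(s'(2) - Δ_1) = 36.
Solving the tridiagonal system: M_0 = 65, M_1 = -58, M_2 = 47.
On [0, 1], with s_0(x) = a_0 + b_0·x + c_0·x² + d_0·x³: c_0 = M_0/2 = 65/2, d_0 = (M_1 - M_0)/(6h_0) = -41/2, b_0 = Δ_0 - h_0(2M_0 + M_1)/6 = 0.

-20.5000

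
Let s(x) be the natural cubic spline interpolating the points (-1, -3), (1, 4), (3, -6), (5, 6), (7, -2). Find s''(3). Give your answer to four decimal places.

13.3929

Let m_i = s''(x_i). Step sizes h_i = 2, 2, 2, 2; slopes of the chords Δ_i = (y_(i+1) - y_i)/h_i = 7/2, -5, 6, -4.
  2·m_0 + 8·m_1 + 2·m_2 = 6(Δ_1 - Δ_0) = -51
  2·m_1 + 8·m_2 + 2·m_3 = 6(Δ_2 - Δ_1) = 66
  2·m_2 + 8·m_3 + 2·m_4 = 6(Δ_3 - Δ_2) = -60
Natural end conditions: m_0 = m_4 = 0.
Hence m_0 = 0, m_1 = -1089/112, m_2 = 375/28, m_3 = -1215/112, m_4 = 0.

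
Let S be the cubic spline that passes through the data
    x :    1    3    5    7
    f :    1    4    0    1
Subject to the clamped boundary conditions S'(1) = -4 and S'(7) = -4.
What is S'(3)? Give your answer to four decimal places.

0.7000

With σ_i denoting the second derivative at x_i, h_i = 2, 2, 2, and Δ_i = (y_(i+1) − y_i)/h_i = 3/2, -2, 1/2:
  2·σ_0 + 8·σ_1 + 2·σ_2 = 6(Δ_1 - Δ_0) = -21
  2·σ_1 + 8·σ_2 + 2·σ_3 = 6(Δ_2 - Δ_1) = 15
Clamped end conditions give two more equations: 2h_0·σ_0 + h_0·σ_1 = 6(Δ_0 - S'(1)) = 33 and h_2·σ_2 + 2h_2·σ_3 = 6(S'(7) - Δ_2) = -27.
Forward elimination and back-substitution give σ_0 = 59/5, σ_1 = -71/10, σ_2 = 61/10, σ_3 = -49/5.
On [3, 5], S'(x) = b_1 + 2c_1·(x - 3) + 3d_1·(x - 3)² with b_1 = Δ_1 - h_1(2σ_1 + σ_2)/6 = 7/10, c_1 = σ_1/2 = -71/20, d_1 = (σ_2 - σ_1)/(6h_1) = 11/10. So S'(3) = 7/10.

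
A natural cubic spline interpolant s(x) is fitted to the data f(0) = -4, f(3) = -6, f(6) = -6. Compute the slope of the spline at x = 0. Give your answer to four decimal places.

-0.8333

Put M_i = s'' at the i-th knot. Here h = (3, 3) and Δ = (-2/3, 0), so the interior equations h_(i-1)·M_(i-1) + 2(h_(i-1)+h_i)·M_i + h_i·M_(i+1) = 6(Δ_i − Δ_(i-1)) read
  3·M_0 + 12·M_1 + 3·M_2 = 6(Δ_1 - Δ_0) = 4
Natural end conditions: M_0 = M_2 = 0.
Solving: M_0 = 0, M_1 = 1/3, M_2 = 0.
On [0, 3], s'(x) = b_0 + 2c_0·x + 3d_0·x² with b_0 = Δ_0 - h_0(2M_0 + M_1)/6 = -5/6, c_0 = M_0/2 = 0, d_0 = (M_1 - M_0)/(6h_0) = 1/54. So s'(0) = -5/6.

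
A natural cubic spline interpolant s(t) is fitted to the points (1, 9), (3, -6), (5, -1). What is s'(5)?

5

Put M_i = s'' at the i-th knot. Here h = (2, 2) and Δ = (-15/2, 5/2), so the interior equations h_(i-1)·M_(i-1) + 2(h_(i-1)+h_i)·M_i + h_i·M_(i+1) = 6(Δ_i − Δ_(i-1)) read
  2·M_0 + 8·M_1 + 2·M_2 = 6(Δ_1 - Δ_0) = 60
Natural end conditions: M_0 = M_2 = 0.
Solving the tridiagonal system: M_0 = 0, M_1 = 15/2, M_2 = 0.
On [3, 5], s'(t) = b_1 + 2c_1·(t - 3) + 3d_1·(t - 3)² with b_1 = Δ_1 - h_1(2M_1 + M_2)/6 = -5/2, c_1 = M_1/2 = 15/4, d_1 = (M_2 - M_1)/(6h_1) = -5/8. So s'(5) = 5.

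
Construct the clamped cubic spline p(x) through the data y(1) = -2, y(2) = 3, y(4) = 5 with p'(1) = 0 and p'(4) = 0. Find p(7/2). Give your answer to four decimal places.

With M_i denoting the second derivative at x_i, h_i = 1, 2, and Δ_i = (y_(i+1) − y_i)/h_i = 5, 1:
  1·M_0 + 6·M_1 + 2·M_2 = 6(Δ_1 - Δ_0) = -24
Clamped end conditions give two more equations: 2h_0·M_0 + h_0·M_1 = 6(Δ_0 - p'(1)) = 30 and h_1·M_1 + 2h_1·M_2 = 6(p'(4) - Δ_1) = -6.
Solving the tridiagonal system: M_0 = 19, M_1 = -8, M_2 = 5/2.
On [2, 4], p(x) = 3 + 11/2·(x - 2) - 4·(x - 2)² + 7/8·(x - 2)³.
With (x - 2) = 3/2: p(7/2) = 333/64.

5.2031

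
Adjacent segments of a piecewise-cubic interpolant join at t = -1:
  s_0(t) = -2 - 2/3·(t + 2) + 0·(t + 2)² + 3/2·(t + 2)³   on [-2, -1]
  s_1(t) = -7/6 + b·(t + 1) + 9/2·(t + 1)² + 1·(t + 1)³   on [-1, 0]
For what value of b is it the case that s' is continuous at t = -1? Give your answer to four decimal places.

3.8333

s_0'(t) = -2/3 + 0·(t + 2) + 9/2·(t + 2)², so s_0'(-1) = 23/6. On the right, s_1'(-1) = b, so b = 23/6.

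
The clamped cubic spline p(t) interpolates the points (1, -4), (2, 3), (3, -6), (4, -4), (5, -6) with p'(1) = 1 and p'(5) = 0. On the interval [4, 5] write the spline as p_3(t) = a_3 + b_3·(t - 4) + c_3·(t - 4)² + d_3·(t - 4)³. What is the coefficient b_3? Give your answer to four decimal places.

1.3750

Put σ_i = p'' at the i-th knot. Here h = (1, 1, 1, 1) and Δ = (7, -9, 2, -2), so the interior equations h_(i-1)·σ_(i-1) + 2(h_(i-1)+h_i)·σ_i + h_i·σ_(i+1) = 6(Δ_i − Δ_(i-1)) read
  1·σ_0 + 4·σ_1 + 1·σ_2 = 6(Δ_1 - Δ_0) = -96
  1·σ_1 + 4·σ_2 + 1·σ_3 = 6(Δ_2 - Δ_1) = 66
  1·σ_2 + 4·σ_3 + 1·σ_4 = 6(Δ_3 - Δ_2) = -24
Clamped end conditions give two more equations: 2h_0·σ_0 + h_0·σ_1 = 6(Δ_0 - p'(1)) = 36 and h_3·σ_3 + 2h_3·σ_4 = 6(p'(5) - Δ_3) = 12.
Solving: σ_0 = 155/4, σ_1 = -83/2, σ_2 = 125/4, σ_3 = -35/2, σ_4 = 59/4.
On [4, 5], with p_3(t) = a_3 + b_3·(t - 4) + c_3·(t - 4)² + d_3·(t - 4)³: c_3 = σ_3/2 = -35/4, d_3 = (σ_4 - σ_3)/(6h_3) = 43/8, b_3 = Δ_3 - h_3(2σ_3 + σ_4)/6 = 11/8.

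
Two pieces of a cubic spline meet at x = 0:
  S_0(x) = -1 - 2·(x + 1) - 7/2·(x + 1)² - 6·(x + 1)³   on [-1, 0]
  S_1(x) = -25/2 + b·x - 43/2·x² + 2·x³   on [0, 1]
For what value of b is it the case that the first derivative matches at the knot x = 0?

-27

S_0'(x) = -2 - 7·(x + 1) - 18·(x + 1)², so S_0'(0) = -27. On the right, S_1'(0) = b, so b = -27.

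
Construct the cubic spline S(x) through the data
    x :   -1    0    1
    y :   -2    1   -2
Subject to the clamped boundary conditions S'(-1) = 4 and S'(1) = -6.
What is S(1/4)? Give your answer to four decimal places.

Write m_i for S''(x_i). With h_i = 1, 1 and divided differences Δ_i = 3, -3, the continuity of S' gives the tridiagonal system
  1·m_0 + 4·m_1 + 1·m_2 = 6(Δ_1 - Δ_0) = -36
Clamped end conditions give two more equations: 2h_0·m_0 + h_0·m_1 = 6(Δ_0 - S'(-1)) = -6 and h_1·m_1 + 2h_1·m_2 = 6(S'(1) - Δ_1) = -18.
Forward elimination and back-substitution give m_0 = 1, m_1 = -8, m_2 = -5.
On [0, 1], S(x) = 1 + 1/2·x - 4·x² + 1/2·x³.
With x = 1/4: S(1/4) = 113/128.

0.8828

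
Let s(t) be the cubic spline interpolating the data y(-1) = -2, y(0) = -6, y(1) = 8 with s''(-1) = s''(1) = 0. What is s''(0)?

27

Put m_i = s'' at the i-th knot. Here h = (1, 1) and Δ = (-4, 14), so the interior equations h_(i-1)·m_(i-1) + 2(h_(i-1)+h_i)·m_i + h_i·m_(i+1) = 6(Δ_i − Δ_(i-1)) read
  1·m_0 + 4·m_1 + 1·m_2 = 6(Δ_1 - Δ_0) = 108
Natural end conditions: m_0 = m_2 = 0.
Solving: m_0 = 0, m_1 = 27, m_2 = 0.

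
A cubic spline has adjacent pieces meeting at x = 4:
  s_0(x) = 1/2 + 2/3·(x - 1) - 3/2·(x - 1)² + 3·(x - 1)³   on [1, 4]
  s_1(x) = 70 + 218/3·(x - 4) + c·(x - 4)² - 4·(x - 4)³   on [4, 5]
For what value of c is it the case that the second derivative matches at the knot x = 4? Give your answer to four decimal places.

25.5000

s_0''(x) = -3 + 18·(x - 1), so s_0''(4) = 51. On the right, s_1''(4) = 2c, so c = 51/2.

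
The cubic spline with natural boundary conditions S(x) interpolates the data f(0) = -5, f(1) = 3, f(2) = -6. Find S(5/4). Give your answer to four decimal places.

2.1445

With M_i denoting the second derivative at x_i, h_i = 1, 1, and Δ_i = (y_(i+1) − y_i)/h_i = 8, -9:
  1·M_0 + 4·M_1 + 1·M_2 = 6(Δ_1 - Δ_0) = -102
Natural end conditions: M_0 = M_2 = 0.
Solving: M_0 = 0, M_1 = -51/2, M_2 = 0.
On [1, 2], S(x) = 3 - 1/2·(x - 1) - 51/4·(x - 1)² + 17/4·(x - 1)³.
With (x - 1) = 1/4: S(5/4) = 549/256.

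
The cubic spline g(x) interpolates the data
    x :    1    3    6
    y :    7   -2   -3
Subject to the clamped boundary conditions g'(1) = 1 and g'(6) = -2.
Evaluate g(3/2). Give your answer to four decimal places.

6.2641

With m_i denoting the second derivative at x_i, h_i = 2, 3, and Δ_i = (y_(i+1) − y_i)/h_i = -9/2, -1/3:
  2·m_0 + 10·m_1 + 3·m_2 = 6(Δ_1 - Δ_0) = 25
Clamped end conditions give two more equations: 2h_0·m_0 + h_0·m_1 = 6(Δ_0 - g'(1)) = -33 and h_1·m_1 + 2h_1·m_2 = 6(g'(6) - Δ_1) = -10.
Solving the tridiagonal system: m_0 = -227/20, m_1 = 31/5, m_2 = -143/30.
On [1, 3], g(x) = 7 + 1·(x - 1) - 227/40·(x - 1)² + 117/80·(x - 1)³.
With (x - 1) = 1/2: g(3/2) = 4009/640.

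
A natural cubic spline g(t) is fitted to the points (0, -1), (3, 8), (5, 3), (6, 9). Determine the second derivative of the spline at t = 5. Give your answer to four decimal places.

10.2857

Let M_i = g''(x_i). Step sizes h_i = 3, 2, 1; slopes of the chords Δ_i = (y_(i+1) - y_i)/h_i = 3, -5/2, 6.
  3·M_0 + 10·M_1 + 2·M_2 = 6(Δ_1 - Δ_0) = -33
  2·M_1 + 6·M_2 + 1·M_3 = 6(Δ_2 - Δ_1) = 51
Natural end conditions: M_0 = M_3 = 0.
Solving the tridiagonal system: M_0 = 0, M_1 = -75/14, M_2 = 72/7, M_3 = 0.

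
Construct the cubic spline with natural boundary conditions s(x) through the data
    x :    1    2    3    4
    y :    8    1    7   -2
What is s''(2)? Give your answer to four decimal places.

26.8000

With σ_i denoting the second derivative at x_i, h_i = 1, 1, 1, and Δ_i = (y_(i+1) − y_i)/h_i = -7, 6, -9:
  1·σ_0 + 4·σ_1 + 1·σ_2 = 6(Δ_1 - Δ_0) = 78
  1·σ_1 + 4·σ_2 + 1·σ_3 = 6(Δ_2 - Δ_1) = -90
Natural end conditions: σ_0 = σ_3 = 0.
Forward elimination and back-substitution give σ_0 = 0, σ_1 = 134/5, σ_2 = -146/5, σ_3 = 0.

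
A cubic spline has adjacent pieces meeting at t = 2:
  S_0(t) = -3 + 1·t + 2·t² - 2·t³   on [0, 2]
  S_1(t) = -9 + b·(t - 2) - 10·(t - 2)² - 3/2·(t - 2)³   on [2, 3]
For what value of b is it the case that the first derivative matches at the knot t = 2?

-15

S_0'(t) = 1 + 4·t - 6·t², so S_0'(2) = -15. On the right, S_1'(2) = b, so b = -15.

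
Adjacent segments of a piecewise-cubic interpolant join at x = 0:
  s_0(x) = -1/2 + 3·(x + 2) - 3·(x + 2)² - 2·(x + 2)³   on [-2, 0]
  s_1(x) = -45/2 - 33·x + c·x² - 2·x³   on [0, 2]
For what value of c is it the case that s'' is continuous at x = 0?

-15

s_0''(x) = -6 - 12·(x + 2), so s_0''(0) = -30. On the right, s_1''(0) = 2c, so c = -15.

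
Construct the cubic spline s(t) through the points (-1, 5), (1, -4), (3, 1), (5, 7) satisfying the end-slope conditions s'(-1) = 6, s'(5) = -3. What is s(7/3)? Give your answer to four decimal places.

-2.7407

Write M_i for s''(x_i). With h_i = 2, 2, 2 and divided differences Δ_i = -9/2, 5/2, 3, the continuity of s' gives the tridiagonal system
  2·M_0 + 8·M_1 + 2·M_2 = 6(Δ_1 - Δ_0) = 42
  2·M_1 + 8·M_2 + 2·M_3 = 6(Δ_2 - Δ_1) = 3
Clamped end conditions give two more equations: 2h_0·M_0 + h_0·M_1 = 6(Δ_0 - s'(-1)) = -63 and h_2·M_2 + 2h_2·M_3 = 6(s'(5) - Δ_2) = -36.
Forward elimination and back-substitution give M_0 = -21, M_1 = 21/2, M_2 = 0, M_3 = -9.
On [1, 3], s(t) = -4 - 9/2·(t - 1) + 21/4·(t - 1)² - 7/8·(t - 1)³.
With (t - 1) = 4/3: s(7/3) = -74/27.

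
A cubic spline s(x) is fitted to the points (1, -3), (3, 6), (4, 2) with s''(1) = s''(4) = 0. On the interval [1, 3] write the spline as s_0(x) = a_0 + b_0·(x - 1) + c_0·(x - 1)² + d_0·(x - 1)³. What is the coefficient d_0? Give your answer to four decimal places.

-0.7083

With M_i denoting the second derivative at x_i, h_i = 2, 1, and Δ_i = (y_(i+1) − y_i)/h_i = 9/2, -4:
  2·M_0 + 6·M_1 + 1·M_2 = 6(Δ_1 - Δ_0) = -51
Natural end conditions: M_0 = M_2 = 0.
Hence M_0 = 0, M_1 = -17/2, M_2 = 0.
On [1, 3], with s_0(x) = a_0 + b_0·(x - 1) + c_0·(x - 1)² + d_0·(x - 1)³: c_0 = M_0/2 = 0, d_0 = (M_1 - M_0)/(6h_0) = -17/24, b_0 = Δ_0 - h_0(2M_0 + M_1)/6 = 22/3.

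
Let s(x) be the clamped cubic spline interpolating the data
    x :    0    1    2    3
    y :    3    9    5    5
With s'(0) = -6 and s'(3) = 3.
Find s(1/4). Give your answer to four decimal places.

2.8969

Let m_i = s''(x_i). Step sizes h_i = 1, 1, 1; slopes of the chords Δ_i = (y_(i+1) - y_i)/h_i = 6, -4, 0.
  1·m_0 + 4·m_1 + 1·m_2 = 6(Δ_1 - Δ_0) = -60
  1·m_1 + 4·m_2 + 1·m_3 = 6(Δ_2 - Δ_1) = 24
Clamped end conditions give two more equations: 2h_0·m_0 + h_0·m_1 = 6(Δ_0 - s'(0)) = 72 and h_2·m_2 + 2h_2·m_3 = 6(s'(3) - Δ_2) = 18.
Forward elimination and back-substitution give m_0 = 258/5, m_1 = -156/5, m_2 = 66/5, m_3 = 12/5.
On [0, 1], s(x) = 3 - 6·x + 129/5·x² - 69/5·x³.
With x = 1/4: s(1/4) = 927/320.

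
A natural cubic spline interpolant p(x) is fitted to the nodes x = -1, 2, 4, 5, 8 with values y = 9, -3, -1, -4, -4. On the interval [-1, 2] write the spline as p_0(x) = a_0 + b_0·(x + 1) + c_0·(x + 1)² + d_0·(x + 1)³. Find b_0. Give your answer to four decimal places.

With M_i denoting the second derivative at x_i, h_i = 3, 2, 1, 3, and Δ_i = (y_(i+1) − y_i)/h_i = -4, 1, -3, 0:
  3·M_0 + 10·M_1 + 2·M_2 = 6(Δ_1 - Δ_0) = 30
  2·M_1 + 6·M_2 + 1·M_3 = 6(Δ_2 - Δ_1) = -24
  1·M_2 + 8·M_3 + 3·M_4 = 6(Δ_3 - Δ_2) = 18
Natural end conditions: M_0 = M_4 = 0.
Hence M_0 = 0, M_1 = 305/73, M_2 = -430/73, M_3 = 218/73, M_4 = 0.
On [-1, 2], with p_0(x) = a_0 + b_0·(x + 1) + c_0·(x + 1)² + d_0·(x + 1)³: c_0 = M_0/2 = 0, d_0 = (M_1 - M_0)/(6h_0) = 305/1314, b_0 = Δ_0 - h_0(2M_0 + M_1)/6 = -889/146.

-6.0890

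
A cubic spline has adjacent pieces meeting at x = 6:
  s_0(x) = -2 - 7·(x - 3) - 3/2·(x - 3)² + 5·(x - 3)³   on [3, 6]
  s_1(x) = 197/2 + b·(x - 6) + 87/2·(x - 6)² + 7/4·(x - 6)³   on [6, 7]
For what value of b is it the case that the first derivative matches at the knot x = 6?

s_0'(x) = -7 - 3·(x - 3) + 15·(x - 3)², so s_0'(6) = 119. On the right, s_1'(6) = b, so b = 119.

119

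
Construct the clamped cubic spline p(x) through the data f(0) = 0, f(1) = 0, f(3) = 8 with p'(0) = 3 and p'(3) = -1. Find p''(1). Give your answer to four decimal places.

10.6667

Put σ_i = p'' at the i-th knot. Here h = (1, 2) and Δ = (0, 4), so the interior equations h_(i-1)·σ_(i-1) + 2(h_(i-1)+h_i)·σ_i + h_i·σ_(i+1) = 6(Δ_i − Δ_(i-1)) read
  1·σ_0 + 6·σ_1 + 2·σ_2 = 6(Δ_1 - Δ_0) = 24
Clamped end conditions give two more equations: 2h_0·σ_0 + h_0·σ_1 = 6(Δ_0 - p'(0)) = -18 and h_1·σ_1 + 2h_1·σ_2 = 6(p'(3) - Δ_1) = -30.
Solving: σ_0 = -43/3, σ_1 = 32/3, σ_2 = -77/6.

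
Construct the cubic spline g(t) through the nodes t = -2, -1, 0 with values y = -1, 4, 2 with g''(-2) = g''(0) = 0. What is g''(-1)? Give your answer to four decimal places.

With M_i denoting the second derivative at x_i, h_i = 1, 1, and Δ_i = (y_(i+1) − y_i)/h_i = 5, -2:
  1·M_0 + 4·M_1 + 1·M_2 = 6(Δ_1 - Δ_0) = -42
Natural end conditions: M_0 = M_2 = 0.
Solving the tridiagonal system: M_0 = 0, M_1 = -21/2, M_2 = 0.

-10.5000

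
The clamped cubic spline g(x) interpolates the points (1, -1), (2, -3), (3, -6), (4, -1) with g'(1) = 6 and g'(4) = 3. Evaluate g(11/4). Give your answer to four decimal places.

Put σ_i = g'' at the i-th knot. Here h = (1, 1, 1) and Δ = (-2, -3, 5), so the interior equations h_(i-1)·σ_(i-1) + 2(h_(i-1)+h_i)·σ_i + h_i·σ_(i+1) = 6(Δ_i − Δ_(i-1)) read
  1·σ_0 + 4·σ_1 + 1·σ_2 = 6(Δ_1 - Δ_0) = -6
  1·σ_1 + 4·σ_2 + 1·σ_3 = 6(Δ_2 - Δ_1) = 48
Clamped end conditions give two more equations: 2h_0·σ_0 + h_0·σ_1 = 6(Δ_0 - g'(1)) = -48 and h_2·σ_2 + 2h_2·σ_3 = 6(g'(4) - Δ_2) = -12.
Solving the tridiagonal system: σ_0 = -122/5, σ_1 = 4/5, σ_2 = 76/5, σ_3 = -68/5.
On [2, 3], g(x) = -3 - 29/5·(x - 2) + 2/5·(x - 2)² + 12/5·(x - 2)³.
With (x - 2) = 3/4: g(11/4) = -489/80.

-6.1125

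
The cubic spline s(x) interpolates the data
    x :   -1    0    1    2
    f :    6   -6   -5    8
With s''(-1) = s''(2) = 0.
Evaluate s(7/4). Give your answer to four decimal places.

Let M_i = s''(x_i). Step sizes h_i = 1, 1, 1; slopes of the chords Δ_i = (y_(i+1) - y_i)/h_i = -12, 1, 13.
  1·M_0 + 4·M_1 + 1·M_2 = 6(Δ_1 - Δ_0) = 78
  1·M_1 + 4·M_2 + 1·M_3 = 6(Δ_2 - Δ_1) = 72
Natural end conditions: M_0 = M_3 = 0.
Solving the tridiagonal system: M_0 = 0, M_1 = 16, M_2 = 14, M_3 = 0.
On [1, 2], s(x) = -5 + 25/3·(x - 1) + 7·(x - 1)² - 7/3·(x - 1)³.
With (x - 1) = 3/4: s(7/4) = 269/64.

4.2031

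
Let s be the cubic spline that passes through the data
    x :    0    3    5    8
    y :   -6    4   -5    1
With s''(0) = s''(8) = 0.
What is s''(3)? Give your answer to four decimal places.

With σ_i denoting the second derivative at x_i, h_i = 3, 2, 3, and Δ_i = (y_(i+1) − y_i)/h_i = 10/3, -9/2, 2:
  3·σ_0 + 10·σ_1 + 2·σ_2 = 6(Δ_1 - Δ_0) = -47
  2·σ_1 + 10·σ_2 + 3·σ_3 = 6(Δ_2 - Δ_1) = 39
Natural end conditions: σ_0 = σ_3 = 0.
Hence σ_0 = 0, σ_1 = -137/24, σ_2 = 121/24, σ_3 = 0.

-5.7083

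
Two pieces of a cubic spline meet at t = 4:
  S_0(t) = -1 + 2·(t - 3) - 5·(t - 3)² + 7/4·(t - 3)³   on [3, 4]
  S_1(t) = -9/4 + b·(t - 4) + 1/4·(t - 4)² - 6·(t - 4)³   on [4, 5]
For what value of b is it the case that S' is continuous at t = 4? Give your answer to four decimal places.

S_0'(t) = 2 - 10·(t - 3) + 21/4·(t - 3)², so S_0'(4) = -11/4. On the right, S_1'(4) = b, so b = -11/4.

-2.7500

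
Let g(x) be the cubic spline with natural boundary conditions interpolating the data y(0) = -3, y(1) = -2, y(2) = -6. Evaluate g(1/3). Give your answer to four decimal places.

-2.2963

Put m_i = g'' at the i-th knot. Here h = (1, 1) and Δ = (1, -4), so the interior equations h_(i-1)·m_(i-1) + 2(h_(i-1)+h_i)·m_i + h_i·m_(i+1) = 6(Δ_i − Δ_(i-1)) read
  1·m_0 + 4·m_1 + 1·m_2 = 6(Δ_1 - Δ_0) = -30
Natural end conditions: m_0 = m_2 = 0.
Solving the tridiagonal system: m_0 = 0, m_1 = -15/2, m_2 = 0.
On [0, 1], g(x) = -3 + 9/4·x + 0·x² - 5/4·x³.
With x = 1/3: g(1/3) = -62/27.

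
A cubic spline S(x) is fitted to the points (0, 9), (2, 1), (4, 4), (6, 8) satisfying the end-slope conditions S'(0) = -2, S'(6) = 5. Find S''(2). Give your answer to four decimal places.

6.3333

With M_i denoting the second derivative at x_i, h_i = 2, 2, 2, and Δ_i = (y_(i+1) − y_i)/h_i = -4, 3/2, 2:
  2·M_0 + 8·M_1 + 2·M_2 = 6(Δ_1 - Δ_0) = 33
  2·M_1 + 8·M_2 + 2·M_3 = 6(Δ_2 - Δ_1) = 3
Clamped end conditions give two more equations: 2h_0·M_0 + h_0·M_1 = 6(Δ_0 - S'(0)) = -12 and h_2·M_2 + 2h_2·M_3 = 6(S'(6) - Δ_2) = 18.
Solving the tridiagonal system: M_0 = -37/6, M_1 = 19/3, M_2 = -8/3, M_3 = 35/6.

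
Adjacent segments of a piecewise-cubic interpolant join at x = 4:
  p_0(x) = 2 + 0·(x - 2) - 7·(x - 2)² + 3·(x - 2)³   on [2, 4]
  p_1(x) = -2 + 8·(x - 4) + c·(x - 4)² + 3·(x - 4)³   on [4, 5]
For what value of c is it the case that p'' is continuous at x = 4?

p_0''(x) = -14 + 18·(x - 2), so p_0''(4) = 22. On the right, p_1''(4) = 2c, so c = 11.

11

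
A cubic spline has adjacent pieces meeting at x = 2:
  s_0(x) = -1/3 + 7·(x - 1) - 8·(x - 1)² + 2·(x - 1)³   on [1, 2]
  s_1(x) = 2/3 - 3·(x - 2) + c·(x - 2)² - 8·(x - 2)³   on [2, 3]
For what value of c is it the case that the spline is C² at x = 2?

s_0''(x) = -16 + 12·(x - 1), so s_0''(2) = -4. On the right, s_1''(2) = 2c, so c = -2.

-2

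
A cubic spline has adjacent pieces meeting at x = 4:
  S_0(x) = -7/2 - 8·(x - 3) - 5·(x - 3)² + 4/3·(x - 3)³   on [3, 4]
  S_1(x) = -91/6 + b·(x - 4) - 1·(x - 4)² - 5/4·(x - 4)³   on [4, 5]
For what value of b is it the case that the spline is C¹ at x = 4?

-14

S_0'(x) = -8 - 10·(x - 3) + 4·(x - 3)², so S_0'(4) = -14. On the right, S_1'(4) = b, so b = -14.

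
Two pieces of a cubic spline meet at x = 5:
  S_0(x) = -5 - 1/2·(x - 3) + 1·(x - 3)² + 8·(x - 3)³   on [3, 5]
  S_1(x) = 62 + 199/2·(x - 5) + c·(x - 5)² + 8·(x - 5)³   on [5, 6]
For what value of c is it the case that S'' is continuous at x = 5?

S_0''(x) = 2 + 48·(x - 3), so S_0''(5) = 98. On the right, S_1''(5) = 2c, so c = 49.

49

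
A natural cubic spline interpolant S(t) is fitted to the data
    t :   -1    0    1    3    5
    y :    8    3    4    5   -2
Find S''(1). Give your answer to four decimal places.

With m_i denoting the second derivative at x_i, h_i = 1, 1, 2, 2, and Δ_i = (y_(i+1) − y_i)/h_i = -5, 1, 1/2, -7/2:
  1·m_0 + 4·m_1 + 1·m_2 = 6(Δ_1 - Δ_0) = 36
  1·m_1 + 6·m_2 + 2·m_3 = 6(Δ_2 - Δ_1) = -3
  2·m_2 + 8·m_3 + 2·m_4 = 6(Δ_3 - Δ_2) = -24
Natural end conditions: m_0 = m_4 = 0.
Hence m_0 = 0, m_1 = 65/7, m_2 = -8/7, m_3 = -19/7, m_4 = 0.

-1.1429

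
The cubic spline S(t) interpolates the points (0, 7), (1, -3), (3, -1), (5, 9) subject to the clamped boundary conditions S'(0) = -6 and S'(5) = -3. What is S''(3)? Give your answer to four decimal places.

3.1304

Put M_i = S'' at the i-th knot. Here h = (1, 2, 2) and Δ = (-10, 1, 5), so the interior equations h_(i-1)·M_(i-1) + 2(h_(i-1)+h_i)·M_i + h_i·M_(i+1) = 6(Δ_i − Δ_(i-1)) read
  1·M_0 + 6·M_1 + 2·M_2 = 6(Δ_1 - Δ_0) = 66
  2·M_1 + 8·M_2 + 2·M_3 = 6(Δ_2 - Δ_1) = 24
Clamped end conditions give two more equations: 2h_0·M_0 + h_0·M_1 = 6(Δ_0 - S'(0)) = -24 and h_2·M_2 + 2h_2·M_3 = 6(S'(5) - Δ_2) = -48.
Hence M_0 = -426/23, M_1 = 300/23, M_2 = 72/23, M_3 = -312/23.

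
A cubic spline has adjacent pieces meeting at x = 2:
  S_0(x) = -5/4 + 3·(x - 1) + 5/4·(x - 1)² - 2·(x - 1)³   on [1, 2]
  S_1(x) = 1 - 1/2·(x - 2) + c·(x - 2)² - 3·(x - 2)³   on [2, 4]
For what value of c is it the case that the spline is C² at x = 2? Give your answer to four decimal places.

S_0''(x) = 5/2 - 12·(x - 1), so S_0''(2) = -19/2. On the right, S_1''(2) = 2c, so c = -19/4.

-4.7500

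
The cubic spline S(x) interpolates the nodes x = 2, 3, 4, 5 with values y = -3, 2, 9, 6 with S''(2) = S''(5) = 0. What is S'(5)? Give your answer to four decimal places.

-5.8000

Put M_i = S'' at the i-th knot. Here h = (1, 1, 1) and Δ = (5, 7, -3), so the interior equations h_(i-1)·M_(i-1) + 2(h_(i-1)+h_i)·M_i + h_i·M_(i+1) = 6(Δ_i − Δ_(i-1)) read
  1·M_0 + 4·M_1 + 1·M_2 = 6(Δ_1 - Δ_0) = 12
  1·M_1 + 4·M_2 + 1·M_3 = 6(Δ_2 - Δ_1) = -60
Natural end conditions: M_0 = M_3 = 0.
Forward elimination and back-substitution give M_0 = 0, M_1 = 36/5, M_2 = -84/5, M_3 = 0.
On [4, 5], S'(x) = b_2 + 2c_2·(x - 4) + 3d_2·(x - 4)² with b_2 = Δ_2 - h_2(2M_2 + M_3)/6 = 13/5, c_2 = M_2/2 = -42/5, d_2 = (M_3 - M_2)/(6h_2) = 14/5. So S'(5) = -29/5.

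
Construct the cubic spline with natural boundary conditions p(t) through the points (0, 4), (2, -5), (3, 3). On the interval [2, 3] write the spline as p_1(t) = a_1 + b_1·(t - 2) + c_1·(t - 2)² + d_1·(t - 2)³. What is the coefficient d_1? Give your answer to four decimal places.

-2.0833

Put σ_i = p'' at the i-th knot. Here h = (2, 1) and Δ = (-9/2, 8), so the interior equations h_(i-1)·σ_(i-1) + 2(h_(i-1)+h_i)·σ_i + h_i·σ_(i+1) = 6(Δ_i − Δ_(i-1)) read
  2·σ_0 + 6·σ_1 + 1·σ_2 = 6(Δ_1 - Δ_0) = 75
Natural end conditions: σ_0 = σ_2 = 0.
Forward elimination and back-substitution give σ_0 = 0, σ_1 = 25/2, σ_2 = 0.
On [2, 3], with p_1(t) = a_1 + b_1·(t - 2) + c_1·(t - 2)² + d_1·(t - 2)³: c_1 = σ_1/2 = 25/4, d_1 = (σ_2 - σ_1)/(6h_1) = -25/12, b_1 = Δ_1 - h_1(2σ_1 + σ_2)/6 = 23/6.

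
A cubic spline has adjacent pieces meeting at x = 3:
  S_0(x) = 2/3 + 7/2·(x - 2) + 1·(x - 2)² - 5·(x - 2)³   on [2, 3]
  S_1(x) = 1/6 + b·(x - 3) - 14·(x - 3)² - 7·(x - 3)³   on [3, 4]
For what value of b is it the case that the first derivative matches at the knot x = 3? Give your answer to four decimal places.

S_0'(x) = 7/2 + 2·(x - 2) - 15·(x - 2)², so S_0'(3) = -19/2. On the right, S_1'(3) = b, so b = -19/2.

-9.5000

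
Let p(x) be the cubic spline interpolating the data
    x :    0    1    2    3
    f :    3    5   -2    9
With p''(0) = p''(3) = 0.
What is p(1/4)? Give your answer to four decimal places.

Put M_i = p'' at the i-th knot. Here h = (1, 1, 1) and Δ = (2, -7, 11), so the interior equations h_(i-1)·M_(i-1) + 2(h_(i-1)+h_i)·M_i + h_i·M_(i+1) = 6(Δ_i − Δ_(i-1)) read
  1·M_0 + 4·M_1 + 1·M_2 = 6(Δ_1 - Δ_0) = -54
  1·M_1 + 4·M_2 + 1·M_3 = 6(Δ_2 - Δ_1) = 108
Natural end conditions: M_0 = M_3 = 0.
Solving the tridiagonal system: M_0 = 0, M_1 = -108/5, M_2 = 162/5, M_3 = 0.
On [0, 1], p(x) = 3 + 28/5·x + 0·x² - 18/5·x³.
With x = 1/4: p(1/4) = 139/32.

4.3438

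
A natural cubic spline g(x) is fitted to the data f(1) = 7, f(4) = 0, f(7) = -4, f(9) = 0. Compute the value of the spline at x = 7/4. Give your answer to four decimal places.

5.2500

Write M_i for g''(x_i). With h_i = 3, 3, 2 and divided differences Δ_i = -7/3, -4/3, 2, the continuity of g' gives the tridiagonal system
  3·M_0 + 12·M_1 + 3·M_2 = 6(Δ_1 - Δ_0) = 6
  3·M_1 + 10·M_2 + 2·M_3 = 6(Δ_2 - Δ_1) = 20
Natural end conditions: M_0 = M_3 = 0.
Solving the tridiagonal system: M_0 = 0, M_1 = 0, M_2 = 2, M_3 = 0.
On [1, 4], g(x) = 7 - 7/3·(x - 1) + 0·(x - 1)² + 0·(x - 1)³.
With (x - 1) = 3/4: g(7/4) = 21/4.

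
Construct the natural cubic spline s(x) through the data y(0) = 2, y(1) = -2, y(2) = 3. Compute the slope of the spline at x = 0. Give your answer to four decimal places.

With σ_i denoting the second derivative at x_i, h_i = 1, 1, and Δ_i = (y_(i+1) − y_i)/h_i = -4, 5:
  1·σ_0 + 4·σ_1 + 1·σ_2 = 6(Δ_1 - Δ_0) = 54
Natural end conditions: σ_0 = σ_2 = 0.
Forward elimination and back-substitution give σ_0 = 0, σ_1 = 27/2, σ_2 = 0.
On [0, 1], s'(x) = b_0 + 2c_0·x + 3d_0·x² with b_0 = Δ_0 - h_0(2σ_0 + σ_1)/6 = -25/4, c_0 = σ_0/2 = 0, d_0 = (σ_1 - σ_0)/(6h_0) = 9/4. So s'(0) = -25/4.

-6.2500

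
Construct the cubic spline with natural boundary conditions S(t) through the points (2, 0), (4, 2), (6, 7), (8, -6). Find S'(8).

Write M_i for S''(x_i). With h_i = 2, 2, 2 and divided differences Δ_i = 1, 5/2, -13/2, the continuity of S' gives the tridiagonal system
  2·M_0 + 8·M_1 + 2·M_2 = 6(Δ_1 - Δ_0) = 9
  2·M_1 + 8·M_2 + 2·M_3 = 6(Δ_2 - Δ_1) = -54
Natural end conditions: M_0 = M_3 = 0.
Hence M_0 = 0, M_1 = 3, M_2 = -15/2, M_3 = 0.
On [6, 8], S'(t) = b_2 + 2c_2·(t - 6) + 3d_2·(t - 6)² with b_2 = Δ_2 - h_2(2M_2 + M_3)/6 = -3/2, c_2 = M_2/2 = -15/4, d_2 = (M_3 - M_2)/(6h_2) = 5/8. So S'(8) = -9.

-9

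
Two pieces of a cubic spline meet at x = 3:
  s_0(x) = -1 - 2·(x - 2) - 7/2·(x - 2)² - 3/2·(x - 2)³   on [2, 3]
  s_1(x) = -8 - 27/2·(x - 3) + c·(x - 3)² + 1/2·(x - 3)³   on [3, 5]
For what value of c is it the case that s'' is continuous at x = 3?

s_0''(x) = -7 - 9·(x - 2), so s_0''(3) = -16. On the right, s_1''(3) = 2c, so c = -8.

-8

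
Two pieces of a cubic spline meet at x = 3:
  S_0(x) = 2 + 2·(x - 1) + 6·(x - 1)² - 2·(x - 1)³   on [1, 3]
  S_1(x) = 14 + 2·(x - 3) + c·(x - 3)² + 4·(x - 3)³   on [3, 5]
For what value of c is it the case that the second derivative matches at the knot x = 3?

-6

S_0''(x) = 12 - 12·(x - 1), so S_0''(3) = -12. On the right, S_1''(3) = 2c, so c = -6.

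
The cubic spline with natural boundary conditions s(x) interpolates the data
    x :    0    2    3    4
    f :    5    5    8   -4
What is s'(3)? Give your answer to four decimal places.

-3.9130

Let M_i = s''(x_i). Step sizes h_i = 2, 1, 1; slopes of the chords Δ_i = (y_(i+1) - y_i)/h_i = 0, 3, -12.
  2·M_0 + 6·M_1 + 1·M_2 = 6(Δ_1 - Δ_0) = 18
  1·M_1 + 4·M_2 + 1·M_3 = 6(Δ_2 - Δ_1) = -90
Natural end conditions: M_0 = M_3 = 0.
Solving: M_0 = 0, M_1 = 162/23, M_2 = -558/23, M_3 = 0.
On [3, 4], s'(x) = b_2 + 2c_2·(x - 3) + 3d_2·(x - 3)² with b_2 = Δ_2 - h_2(2M_2 + M_3)/6 = -90/23, c_2 = M_2/2 = -279/23, d_2 = (M_3 - M_2)/(6h_2) = 93/23. So s'(3) = -90/23.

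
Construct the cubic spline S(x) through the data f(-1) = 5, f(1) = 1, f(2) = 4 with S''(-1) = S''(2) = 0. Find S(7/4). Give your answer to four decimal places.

3.0547

Let σ_i = S''(x_i). Step sizes h_i = 2, 1; slopes of the chords Δ_i = (y_(i+1) - y_i)/h_i = -2, 3.
  2·σ_0 + 6·σ_1 + 1·σ_2 = 6(Δ_1 - Δ_0) = 30
Natural end conditions: σ_0 = σ_2 = 0.
Forward elimination and back-substitution give σ_0 = 0, σ_1 = 5, σ_2 = 0.
On [1, 2], S(x) = 1 + 4/3·(x - 1) + 5/2·(x - 1)² - 5/6·(x - 1)³.
With (x - 1) = 3/4: S(7/4) = 391/128.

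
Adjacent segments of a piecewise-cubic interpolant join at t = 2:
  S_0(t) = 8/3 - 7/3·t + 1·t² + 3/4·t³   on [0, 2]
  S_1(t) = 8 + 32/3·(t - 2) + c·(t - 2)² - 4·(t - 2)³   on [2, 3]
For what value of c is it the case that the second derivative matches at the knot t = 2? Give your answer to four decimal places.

5.5000

S_0''(t) = 2 + 9/2·t, so S_0''(2) = 11. On the right, S_1''(2) = 2c, so c = 11/2.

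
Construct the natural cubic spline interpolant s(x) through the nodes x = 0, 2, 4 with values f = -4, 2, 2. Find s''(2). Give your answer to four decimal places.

-2.2500

Put m_i = s'' at the i-th knot. Here h = (2, 2) and Δ = (3, 0), so the interior equations h_(i-1)·m_(i-1) + 2(h_(i-1)+h_i)·m_i + h_i·m_(i+1) = 6(Δ_i − Δ_(i-1)) read
  2·m_0 + 8·m_1 + 2·m_2 = 6(Δ_1 - Δ_0) = -18
Natural end conditions: m_0 = m_2 = 0.
Solving the tridiagonal system: m_0 = 0, m_1 = -9/4, m_2 = 0.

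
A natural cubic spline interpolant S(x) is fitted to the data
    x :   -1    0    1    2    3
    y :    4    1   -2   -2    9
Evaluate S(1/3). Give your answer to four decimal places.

-0.0146

Let M_i = S''(x_i). Step sizes h_i = 1, 1, 1, 1; slopes of the chords Δ_i = (y_(i+1) - y_i)/h_i = -3, -3, 0, 11.
  1·M_0 + 4·M_1 + 1·M_2 = 6(Δ_1 - Δ_0) = 0
  1·M_1 + 4·M_2 + 1·M_3 = 6(Δ_2 - Δ_1) = 18
  1·M_2 + 4·M_3 + 1·M_4 = 6(Δ_3 - Δ_2) = 66
Natural end conditions: M_0 = M_4 = 0.
Forward elimination and back-substitution give M_0 = 0, M_1 = -3/28, M_2 = 3/7, M_3 = 459/28, M_4 = 0.
On [0, 1], S(x) = 1 - 85/28·x - 3/56·x² + 5/56·x³.
With x = 1/3: S(1/3) = -11/756.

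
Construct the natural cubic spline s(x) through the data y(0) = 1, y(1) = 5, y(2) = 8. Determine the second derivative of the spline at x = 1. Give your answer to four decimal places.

Write m_i for s''(x_i). With h_i = 1, 1 and divided differences Δ_i = 4, 3, the continuity of s' gives the tridiagonal system
  1·m_0 + 4·m_1 + 1·m_2 = 6(Δ_1 - Δ_0) = -6
Natural end conditions: m_0 = m_2 = 0.
Hence m_0 = 0, m_1 = -3/2, m_2 = 0.

-1.5000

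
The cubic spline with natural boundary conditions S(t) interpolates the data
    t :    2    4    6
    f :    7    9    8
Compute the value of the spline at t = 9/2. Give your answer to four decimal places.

8.9961

Put σ_i = S'' at the i-th knot. Here h = (2, 2) and Δ = (1, -1/2), so the interior equations h_(i-1)·σ_(i-1) + 2(h_(i-1)+h_i)·σ_i + h_i·σ_(i+1) = 6(Δ_i − Δ_(i-1)) read
  2·σ_0 + 8·σ_1 + 2·σ_2 = 6(Δ_1 - Δ_0) = -9
Natural end conditions: σ_0 = σ_2 = 0.
Hence σ_0 = 0, σ_1 = -9/8, σ_2 = 0.
On [4, 6], S(t) = 9 + 1/4·(t - 4) - 9/16·(t - 4)² + 3/32·(t - 4)³.
With (t - 4) = 1/2: S(9/2) = 2303/256.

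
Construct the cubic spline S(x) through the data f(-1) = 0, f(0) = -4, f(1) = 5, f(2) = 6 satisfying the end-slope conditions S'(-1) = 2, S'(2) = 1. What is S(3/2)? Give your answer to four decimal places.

Write M_i for S''(x_i). With h_i = 1, 1, 1 and divided differences Δ_i = -4, 9, 1, the continuity of S' gives the tridiagonal system
  1·M_0 + 4·M_1 + 1·M_2 = 6(Δ_1 - Δ_0) = 78
  1·M_1 + 4·M_2 + 1·M_3 = 6(Δ_2 - Δ_1) = -48
Clamped end conditions give two more equations: 2h_0·M_0 + h_0·M_1 = 6(Δ_0 - S'(-1)) = -36 and h_2·M_2 + 2h_2·M_3 = 6(S'(2) - Δ_2) = 0.
Forward elimination and back-substitution give M_0 = -526/15, M_1 = 512/15, M_2 = -352/15, M_3 = 176/15.
On [1, 2], S(x) = 5 + 103/15·(x - 1) - 176/15·(x - 1)² + 88/15·(x - 1)³.
With (x - 1) = 1/2: S(3/2) = 187/30.

6.2333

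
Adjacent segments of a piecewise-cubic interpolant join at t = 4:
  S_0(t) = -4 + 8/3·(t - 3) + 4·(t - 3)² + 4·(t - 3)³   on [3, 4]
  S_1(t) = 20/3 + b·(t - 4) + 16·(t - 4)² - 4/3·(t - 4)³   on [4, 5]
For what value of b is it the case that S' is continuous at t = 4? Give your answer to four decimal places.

S_0'(t) = 8/3 + 8·(t - 3) + 12·(t - 3)², so S_0'(4) = 68/3. On the right, S_1'(4) = b, so b = 68/3.

22.6667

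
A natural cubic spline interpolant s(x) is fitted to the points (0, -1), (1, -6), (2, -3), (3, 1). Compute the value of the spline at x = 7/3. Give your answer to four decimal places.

Let M_i = s''(x_i). Step sizes h_i = 1, 1, 1; slopes of the chords Δ_i = (y_(i+1) - y_i)/h_i = -5, 3, 4.
  1·M_0 + 4·M_1 + 1·M_2 = 6(Δ_1 - Δ_0) = 48
  1·M_1 + 4·M_2 + 1·M_3 = 6(Δ_2 - Δ_1) = 6
Natural end conditions: M_0 = M_3 = 0.
Solving: M_0 = 0, M_1 = 62/5, M_2 = -8/5, M_3 = 0.
On [2, 3], s(x) = -3 + 68/15·(x - 2) - 4/5·(x - 2)² + 4/15·(x - 2)³.
With (x - 2) = 1/3: s(7/3) = -127/81.

-1.5679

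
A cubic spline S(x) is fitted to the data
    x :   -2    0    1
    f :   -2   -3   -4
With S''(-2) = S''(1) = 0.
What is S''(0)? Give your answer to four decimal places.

With M_i denoting the second derivative at x_i, h_i = 2, 1, and Δ_i = (y_(i+1) − y_i)/h_i = -1/2, -1:
  2·M_0 + 6·M_1 + 1·M_2 = 6(Δ_1 - Δ_0) = -3
Natural end conditions: M_0 = M_2 = 0.
Forward elimination and back-substitution give M_0 = 0, M_1 = -1/2, M_2 = 0.

-0.5000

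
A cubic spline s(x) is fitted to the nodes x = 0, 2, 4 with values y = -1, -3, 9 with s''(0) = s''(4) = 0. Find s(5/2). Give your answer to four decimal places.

Write m_i for s''(x_i). With h_i = 2, 2 and divided differences Δ_i = -1, 6, the continuity of s' gives the tridiagonal system
  2·m_0 + 8·m_1 + 2·m_2 = 6(Δ_1 - Δ_0) = 42
Natural end conditions: m_0 = m_2 = 0.
Hence m_0 = 0, m_1 = 21/4, m_2 = 0.
On [2, 4], s(x) = -3 + 5/2·(x - 2) + 21/8·(x - 2)² - 7/16·(x - 2)³.
With (x - 2) = 1/2: s(5/2) = -147/128.

-1.1484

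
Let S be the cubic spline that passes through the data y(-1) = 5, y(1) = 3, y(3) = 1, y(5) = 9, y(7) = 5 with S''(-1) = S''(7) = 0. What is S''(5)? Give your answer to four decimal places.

-5.8929

Let σ_i = S''(x_i). Step sizes h_i = 2, 2, 2, 2; slopes of the chords Δ_i = (y_(i+1) - y_i)/h_i = -1, -1, 4, -2.
  2·σ_0 + 8·σ_1 + 2·σ_2 = 6(Δ_1 - Δ_0) = 0
  2·σ_1 + 8·σ_2 + 2·σ_3 = 6(Δ_2 - Δ_1) = 30
  2·σ_2 + 8·σ_3 + 2·σ_4 = 6(Δ_3 - Δ_2) = -36
Natural end conditions: σ_0 = σ_4 = 0.
Solving: σ_0 = 0, σ_1 = -39/28, σ_2 = 39/7, σ_3 = -165/28, σ_4 = 0.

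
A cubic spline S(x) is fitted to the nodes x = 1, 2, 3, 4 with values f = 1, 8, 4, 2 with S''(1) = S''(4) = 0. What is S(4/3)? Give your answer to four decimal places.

Let σ_i = S''(x_i). Step sizes h_i = 1, 1, 1; slopes of the chords Δ_i = (y_(i+1) - y_i)/h_i = 7, -4, -2.
  1·σ_0 + 4·σ_1 + 1·σ_2 = 6(Δ_1 - Δ_0) = -66
  1·σ_1 + 4·σ_2 + 1·σ_3 = 6(Δ_2 - Δ_1) = 12
Natural end conditions: σ_0 = σ_3 = 0.
Forward elimination and back-substitution give σ_0 = 0, σ_1 = -92/5, σ_2 = 38/5, σ_3 = 0.
On [1, 2], S(x) = 1 + 151/15·(x - 1) + 0·(x - 1)² - 46/15·(x - 1)³.
With (x - 1) = 1/3: S(4/3) = 1718/405.

4.2420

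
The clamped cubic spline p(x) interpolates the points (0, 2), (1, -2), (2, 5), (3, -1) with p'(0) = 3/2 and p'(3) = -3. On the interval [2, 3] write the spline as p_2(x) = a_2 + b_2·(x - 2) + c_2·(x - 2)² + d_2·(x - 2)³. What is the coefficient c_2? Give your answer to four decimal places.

-17.2000

Put M_i = p'' at the i-th knot. Here h = (1, 1, 1) and Δ = (-4, 7, -6), so the interior equations h_(i-1)·M_(i-1) + 2(h_(i-1)+h_i)·M_i + h_i·M_(i+1) = 6(Δ_i − Δ_(i-1)) read
  1·M_0 + 4·M_1 + 1·M_2 = 6(Δ_1 - Δ_0) = 66
  1·M_1 + 4·M_2 + 1·M_3 = 6(Δ_2 - Δ_1) = -78
Clamped end conditions give two more equations: 2h_0·M_0 + h_0·M_1 = 6(Δ_0 - p'(0)) = -33 and h_2·M_2 + 2h_2·M_3 = 6(p'(3) - Δ_2) = 18.
Solving: M_0 = -166/5, M_1 = 167/5, M_2 = -172/5, M_3 = 131/5.
On [2, 3], with p_2(x) = a_2 + b_2·(x - 2) + c_2·(x - 2)² + d_2·(x - 2)³: c_2 = M_2/2 = -86/5, d_2 = (M_3 - M_2)/(6h_2) = 101/10, b_2 = Δ_2 - h_2(2M_2 + M_3)/6 = 11/10.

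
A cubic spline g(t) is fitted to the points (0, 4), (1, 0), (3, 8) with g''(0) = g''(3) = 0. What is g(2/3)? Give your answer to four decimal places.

0.8395

With M_i denoting the second derivative at x_i, h_i = 1, 2, and Δ_i = (y_(i+1) − y_i)/h_i = -4, 4:
  1·M_0 + 6·M_1 + 2·M_2 = 6(Δ_1 - Δ_0) = 48
Natural end conditions: M_0 = M_2 = 0.
Hence M_0 = 0, M_1 = 8, M_2 = 0.
On [0, 1], g(t) = 4 - 16/3·t + 0·t² + 4/3·t³.
With t = 2/3: g(2/3) = 68/81.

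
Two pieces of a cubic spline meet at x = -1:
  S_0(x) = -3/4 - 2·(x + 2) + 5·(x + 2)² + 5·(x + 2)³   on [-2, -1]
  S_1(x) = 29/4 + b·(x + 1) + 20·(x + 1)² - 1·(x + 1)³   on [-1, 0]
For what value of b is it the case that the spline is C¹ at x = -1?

23

S_0'(x) = -2 + 10·(x + 2) + 15·(x + 2)², so S_0'(-1) = 23. On the right, S_1'(-1) = b, so b = 23.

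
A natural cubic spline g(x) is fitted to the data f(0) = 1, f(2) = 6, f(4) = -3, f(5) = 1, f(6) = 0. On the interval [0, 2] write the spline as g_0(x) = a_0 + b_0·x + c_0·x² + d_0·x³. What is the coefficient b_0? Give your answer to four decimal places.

Put m_i = g'' at the i-th knot. Here h = (2, 2, 1, 1) and Δ = (5/2, -9/2, 4, -1), so the interior equations h_(i-1)·m_(i-1) + 2(h_(i-1)+h_i)·m_i + h_i·m_(i+1) = 6(Δ_i − Δ_(i-1)) read
  2·m_0 + 8·m_1 + 2·m_2 = 6(Δ_1 - Δ_0) = -42
  2·m_1 + 6·m_2 + 1·m_3 = 6(Δ_2 - Δ_1) = 51
  1·m_2 + 4·m_3 + 1·m_4 = 6(Δ_3 - Δ_2) = -30
Natural end conditions: m_0 = m_4 = 0.
Solving the tridiagonal system: m_0 = 0, m_1 = -239/28, m_2 = 92/7, m_3 = -151/14, m_4 = 0.
On [0, 2], with g_0(x) = a_0 + b_0·x + c_0·x² + d_0·x³: c_0 = m_0/2 = 0, d_0 = (m_1 - m_0)/(6h_0) = -239/336, b_0 = Δ_0 - h_0(2m_0 + m_1)/6 = 449/84.

5.3452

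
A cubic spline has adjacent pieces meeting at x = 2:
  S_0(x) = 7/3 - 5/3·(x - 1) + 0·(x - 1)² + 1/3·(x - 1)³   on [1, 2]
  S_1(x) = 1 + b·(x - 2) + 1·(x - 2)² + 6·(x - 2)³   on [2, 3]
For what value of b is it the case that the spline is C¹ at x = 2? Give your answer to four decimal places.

S_0'(x) = -5/3 + 0·(x - 1) + 1·(x - 1)², so S_0'(2) = -2/3. On the right, S_1'(2) = b, so b = -2/3.

-0.6667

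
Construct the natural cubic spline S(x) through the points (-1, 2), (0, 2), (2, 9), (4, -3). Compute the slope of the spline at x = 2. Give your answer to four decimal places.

Put σ_i = S'' at the i-th knot. Here h = (1, 2, 2) and Δ = (0, 7/2, -6), so the interior equations h_(i-1)·σ_(i-1) + 2(h_(i-1)+h_i)·σ_i + h_i·σ_(i+1) = 6(Δ_i − Δ_(i-1)) read
  1·σ_0 + 6·σ_1 + 2·σ_2 = 6(Δ_1 - Δ_0) = 21
  2·σ_1 + 8·σ_2 + 2·σ_3 = 6(Δ_2 - Δ_1) = -57
Natural end conditions: σ_0 = σ_3 = 0.
Solving the tridiagonal system: σ_0 = 0, σ_1 = 141/22, σ_2 = -96/11, σ_3 = 0.
On [2, 4], S'(x) = b_2 + 2c_2·(x - 2) + 3d_2·(x - 2)² with b_2 = Δ_2 - h_2(2σ_2 + σ_3)/6 = -2/11, c_2 = σ_2/2 = -48/11, d_2 = (σ_3 - σ_2)/(6h_2) = 8/11. So S'(2) = -2/11.

-0.1818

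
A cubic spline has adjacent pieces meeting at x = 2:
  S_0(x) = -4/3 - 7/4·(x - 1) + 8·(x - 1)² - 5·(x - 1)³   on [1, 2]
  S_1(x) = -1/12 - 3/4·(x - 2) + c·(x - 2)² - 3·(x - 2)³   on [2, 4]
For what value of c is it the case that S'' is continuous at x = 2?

-7

S_0''(x) = 16 - 30·(x - 1), so S_0''(2) = -14. On the right, S_1''(2) = 2c, so c = -7.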